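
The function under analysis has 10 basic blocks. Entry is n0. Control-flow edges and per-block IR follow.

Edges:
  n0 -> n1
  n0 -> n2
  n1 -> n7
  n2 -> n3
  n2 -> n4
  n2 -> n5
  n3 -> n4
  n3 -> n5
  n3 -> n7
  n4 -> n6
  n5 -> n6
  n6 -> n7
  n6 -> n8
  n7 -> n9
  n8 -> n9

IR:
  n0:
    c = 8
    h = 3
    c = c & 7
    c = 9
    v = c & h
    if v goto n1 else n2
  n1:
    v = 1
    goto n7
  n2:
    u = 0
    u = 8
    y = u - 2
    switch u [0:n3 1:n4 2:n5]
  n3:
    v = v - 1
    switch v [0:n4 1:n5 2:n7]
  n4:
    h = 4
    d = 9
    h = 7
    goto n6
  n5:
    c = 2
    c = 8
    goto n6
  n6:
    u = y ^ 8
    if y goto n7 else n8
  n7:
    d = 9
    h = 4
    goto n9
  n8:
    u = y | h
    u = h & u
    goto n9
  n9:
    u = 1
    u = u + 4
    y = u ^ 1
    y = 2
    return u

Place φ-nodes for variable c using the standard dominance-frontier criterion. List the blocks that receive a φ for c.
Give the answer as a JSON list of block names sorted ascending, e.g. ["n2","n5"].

idom tree: n1←n0 n2←n0 n3←n2 n4←n2 n5←n2 n6←n2 n7←n0 n8←n6 n9←n0
Dom at joins:
  n4: preds {n2,n3}: {n0,n2} ∩ {n0,n2,n3} = {n0,n2}; idom=n2
  n5: preds {n2,n3}: {n0,n2} ∩ {n0,n2,n3} = {n0,n2}; idom=n2
  n6: preds {n4,n5}: {n0,n2,n4} ∩ {n0,n2,n5} = {n0,n2}; idom=n2
  n7: preds {n1,n3,n6}: {n0,n1} ∩ {n0,n2,n3} ∩ {n0,n2,n6} = {n0}; idom=n0
  n9: preds {n7,n8}: {n0,n7} ∩ {n0,n2,n6,n8} = {n0}; idom=n0

Frontier:
  join n4 pred n2: · stop@n2
  join n4 pred n3: n3 stop@n2
  join n5 pred n2: · stop@n2
  join n5 pred n3: n3 stop@n2
  join n6 pred n4: n4 stop@n2
  join n6 pred n5: n5 stop@n2
  join n7 pred n1: n1 stop@n0
  join n7 pred n3: n3→n2 stop@n0
  join n7 pred n6: n6→n2 stop@n0
  join n9 pred n7: n7 stop@n0
  join n9 pred n8: n8→n6→n2 stop@n0
  n0: DF=∅
  n1: DF={n7}
  n2: DF={n7,n9}
  n3: DF={n4,n5,n7}
  n4: DF={n6}
  n5: DF={n6}
  n6: DF={n7,n9}
  n7: DF={n9}
  n8: DF={n9}
  n9: DF=∅

φ for c: defs {n0,n5}
  DF⁺ = {n6,n7,n9}

Answer: ["n6", "n7", "n9"]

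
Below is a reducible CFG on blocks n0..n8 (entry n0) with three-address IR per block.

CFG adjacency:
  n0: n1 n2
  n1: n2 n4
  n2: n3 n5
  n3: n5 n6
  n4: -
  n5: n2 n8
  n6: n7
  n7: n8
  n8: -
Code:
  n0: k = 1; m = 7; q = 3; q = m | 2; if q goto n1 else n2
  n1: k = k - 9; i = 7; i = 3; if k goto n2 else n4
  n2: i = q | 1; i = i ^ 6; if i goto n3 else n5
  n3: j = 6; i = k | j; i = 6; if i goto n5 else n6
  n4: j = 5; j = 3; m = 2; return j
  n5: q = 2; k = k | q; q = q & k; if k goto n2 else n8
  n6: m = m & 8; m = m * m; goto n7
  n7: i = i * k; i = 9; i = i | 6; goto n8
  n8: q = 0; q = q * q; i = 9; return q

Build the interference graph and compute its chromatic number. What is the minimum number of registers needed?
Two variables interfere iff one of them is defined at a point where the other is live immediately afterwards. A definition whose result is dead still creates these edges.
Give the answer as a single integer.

def/use:
  n0: def={k,m,q} ue=∅
  n1: def={i,k} ue={k}
  n2: def={i} ue={q}
  n3: def={i,j} ue={k}
  n4: def={j,m} ue=∅
  n5: def={k,q} ue={k}
  n6: def={m} ue={m}
  n7: def={i} ue={i,k}
  n8: def={i,q} ue=∅

Backward fixpoint:
  live n0: ∅→{k,m,q}
  live n1: {k,m,q}→{k,m,q}
  live n2: {k,m,q}→{k,m}
  live n3: {k,m}→{i,k,m}
  live n4: ∅→∅
  live n5: {k,m}→{k,m,q}
  live n6: {i,k,m}→{i,k}
  live n7: {i,k}→∅
  live n8: ∅→∅

Interference:
  i: {k,m,q}
  j: {k,m}
  k: {i,j,m,q}
  m: {i,j,k,q}
  q: {i,k,m}

Chromatic number:
  clique {i,k,m,q} ⇒ need ≥ 4
  4-colouring: R0={k}  R1={m}  R2={i,j}  R3={q}
  χ = 4

Answer: 4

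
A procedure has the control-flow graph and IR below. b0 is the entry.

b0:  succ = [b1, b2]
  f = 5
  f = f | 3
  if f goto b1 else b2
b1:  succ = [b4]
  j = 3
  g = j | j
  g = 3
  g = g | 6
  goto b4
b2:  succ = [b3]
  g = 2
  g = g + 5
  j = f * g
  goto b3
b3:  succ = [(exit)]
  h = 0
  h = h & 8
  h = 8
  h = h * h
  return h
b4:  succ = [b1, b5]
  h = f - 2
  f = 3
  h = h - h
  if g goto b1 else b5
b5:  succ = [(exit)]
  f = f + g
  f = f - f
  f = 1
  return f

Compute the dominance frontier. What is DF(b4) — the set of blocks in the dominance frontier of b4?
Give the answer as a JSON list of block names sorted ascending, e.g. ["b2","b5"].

Answer: ["b1"]

Analysis:
idom tree: b1←b0 b2←b0 b3←b2 b4←b1 b5←b4
Dom at joins:
  b1: preds {b0,b4}: {b0} ∩ {b0,b1,b4} = {b0}; idom=b0

DF derivation:
  b1←b0: walk · to b0
  b1←b4: walk b4→b1 to b0
  DF(b0)=∅
  DF(b1)={b1}
  DF(b2)=∅
  DF(b3)=∅
  DF(b4)={b1}
  DF(b5)=∅

DF(b4) = ["b1"]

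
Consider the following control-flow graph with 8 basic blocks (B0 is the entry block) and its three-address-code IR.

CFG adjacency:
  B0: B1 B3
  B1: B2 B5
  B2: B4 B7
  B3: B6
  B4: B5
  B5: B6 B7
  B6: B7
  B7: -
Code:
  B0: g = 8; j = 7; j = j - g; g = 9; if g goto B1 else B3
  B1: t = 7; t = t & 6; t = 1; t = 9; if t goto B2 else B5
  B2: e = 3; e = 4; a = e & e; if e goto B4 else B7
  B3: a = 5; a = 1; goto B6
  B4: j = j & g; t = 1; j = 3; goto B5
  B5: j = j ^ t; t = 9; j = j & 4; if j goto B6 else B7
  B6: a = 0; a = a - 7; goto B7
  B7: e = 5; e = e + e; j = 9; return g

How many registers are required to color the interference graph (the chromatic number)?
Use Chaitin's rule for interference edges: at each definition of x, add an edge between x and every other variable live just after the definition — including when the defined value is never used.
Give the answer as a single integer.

Answer: 4

Working:
def/use:
  B0: {g,j} / ∅
  B1: {t} / ∅
  B2: {a,e} / ∅
  B3: {a} / ∅
  B4: {j,t} / {g,j}
  B5: {j,t} / {j,t}
  B6: {a} / ∅
  B7: {e,j} / {g}

Backward fixpoint:
  B0: in=∅ out={g,j}
  B1: in={g,j} out={g,j,t}
  B2: in={g,j} out={g,j}
  B3: in={g} out={g}
  B4: in={g,j} out={g,j,t}
  B5: in={g,j,t} out={g}
  B6: in={g} out={g}
  B7: in={g} out=∅

Interfere edges:
  a: {e,g,j}
  e: {a,g,j}
  g: {a,e,j,t}
  j: {a,e,g,t}
  t: {g,j}

Colouring:
  lower bound: {a,e,g,j} mutually conflict ⇒ χ ≥ 4
  assign a→R2 e→R3 g→R0 j→R1 t→R2 — no edge inside a register ⇒ χ ≤ 4
  χ = 4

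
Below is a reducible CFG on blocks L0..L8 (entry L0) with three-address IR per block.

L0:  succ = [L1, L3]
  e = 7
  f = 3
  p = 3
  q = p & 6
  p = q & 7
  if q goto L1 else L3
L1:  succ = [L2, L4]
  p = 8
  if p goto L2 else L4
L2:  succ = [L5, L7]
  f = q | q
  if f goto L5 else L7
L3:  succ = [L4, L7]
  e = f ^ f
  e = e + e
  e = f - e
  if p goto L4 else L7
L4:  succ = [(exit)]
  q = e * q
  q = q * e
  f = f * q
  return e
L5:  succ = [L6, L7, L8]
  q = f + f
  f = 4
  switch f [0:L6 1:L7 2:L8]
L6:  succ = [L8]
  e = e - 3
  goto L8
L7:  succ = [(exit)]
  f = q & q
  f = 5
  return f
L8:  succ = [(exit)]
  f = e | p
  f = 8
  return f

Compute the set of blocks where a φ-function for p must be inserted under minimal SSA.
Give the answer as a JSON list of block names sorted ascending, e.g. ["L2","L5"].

idom tree: L1←L0 L2←L1 L3←L0 L4←L0 L5←L2 L6←L5 L7←L0 L8←L5
Dom at joins:
  L4: preds {L1,L3}: {L0,L1} ∩ {L0,L3} = {L0}; idom=L0
  L7: preds {L2,L3,L5}: {L0,L1,L2} ∩ {L0,L3} ∩ {L0,L1,L2,L5} = {L0}; idom=L0
  L8: preds {L5,L6}: {L0,L1,L2,L5} ∩ {L0,L1,L2,L5,L6} = {L0,L1,L2,L5}; idom=L5

DF derivation:
  L4←L1: walk L1 to L0
  L4←L3: walk L3 to L0
  L7←L2: walk L2→L1 to L0
  L7←L3: walk L3 to L0
  L7←L5: walk L5→L2→L1 to L0
  L8←L5: walk · to L5
  L8←L6: walk L6 to L5
  L0 → ∅
  L1 → {L4,L7}
  L2 → {L7}
  L3 → {L4,L7}
  L4 → ∅
  L5 → {L7}
  L6 → {L8}
  L7 → ∅
  L8 → ∅

φ for p: defs {L0,L1}
  DF⁺ = {L4,L7}

Answer: ["L4", "L7"]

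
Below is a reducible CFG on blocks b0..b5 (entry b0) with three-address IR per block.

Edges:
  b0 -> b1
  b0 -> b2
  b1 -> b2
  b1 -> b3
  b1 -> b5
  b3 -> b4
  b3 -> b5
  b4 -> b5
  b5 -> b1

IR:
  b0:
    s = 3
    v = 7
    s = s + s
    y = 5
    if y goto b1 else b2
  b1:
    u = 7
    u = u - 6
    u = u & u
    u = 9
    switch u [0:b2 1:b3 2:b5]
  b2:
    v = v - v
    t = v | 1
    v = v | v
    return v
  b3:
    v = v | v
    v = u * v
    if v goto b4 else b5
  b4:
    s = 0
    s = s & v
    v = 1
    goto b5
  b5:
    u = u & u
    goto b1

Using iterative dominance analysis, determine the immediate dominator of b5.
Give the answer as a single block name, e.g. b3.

Answer: b1

Working:
idom tree: b1←b0 b2←b0 b3←b1 b4←b3 b5←b1
Join-block Dom:
  b1: preds {b0,b5}: {b0} ∩ {b0,b1,b5} = {b0}; idom=b0
  b2: preds {b0,b1}: {b0} ∩ {b0,b1} = {b0}; idom=b0
  b5: preds {b1,b3,b4}: {b0,b1} ∩ {b0,b1,b3} ∩ {b0,b1,b3,b4} = {b0,b1}; idom=b1

idom(b5) = b1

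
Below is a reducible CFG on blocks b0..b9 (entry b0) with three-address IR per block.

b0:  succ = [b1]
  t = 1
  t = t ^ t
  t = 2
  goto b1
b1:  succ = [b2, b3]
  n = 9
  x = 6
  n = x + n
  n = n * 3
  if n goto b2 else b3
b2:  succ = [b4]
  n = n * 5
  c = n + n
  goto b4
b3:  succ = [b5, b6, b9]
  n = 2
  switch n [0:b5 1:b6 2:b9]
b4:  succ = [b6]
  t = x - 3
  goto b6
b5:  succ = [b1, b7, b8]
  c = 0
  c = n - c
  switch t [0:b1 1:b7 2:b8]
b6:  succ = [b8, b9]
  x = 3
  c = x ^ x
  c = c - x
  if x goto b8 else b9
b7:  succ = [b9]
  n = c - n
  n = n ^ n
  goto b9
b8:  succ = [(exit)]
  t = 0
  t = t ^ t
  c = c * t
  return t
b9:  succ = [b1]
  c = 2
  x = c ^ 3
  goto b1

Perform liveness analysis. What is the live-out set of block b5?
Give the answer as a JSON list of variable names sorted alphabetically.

Answer: ["c", "n", "t"]

Working:
Per-block:
  b0: def={t} ue=∅
  b1: def={n,x} ue=∅
  b2: def={c,n} ue={n}
  b3: def={n} ue=∅
  b4: def={t} ue={x}
  b5: def={c} ue={n,t}
  b6: def={c,x} ue=∅
  b7: def={n} ue={c,n}
  b8: def={c,t} ue={c}
  b9: def={c,x} ue=∅

Backward fixpoint:
  live b0: ∅→{t}
  live b1: {t}→{n,t,x}
  live b2: {n,x}→{x}
  live b3: {t}→{n,t}
  live b4: {x}→{t}
  live b5: {n,t}→{c,n,t}
  live b6: {t}→{c,t}
  live b7: {c,n,t}→{t}
  live b8: {c}→∅
  live b9: {t}→{t}

live-out(b5) = ["c", "n", "t"]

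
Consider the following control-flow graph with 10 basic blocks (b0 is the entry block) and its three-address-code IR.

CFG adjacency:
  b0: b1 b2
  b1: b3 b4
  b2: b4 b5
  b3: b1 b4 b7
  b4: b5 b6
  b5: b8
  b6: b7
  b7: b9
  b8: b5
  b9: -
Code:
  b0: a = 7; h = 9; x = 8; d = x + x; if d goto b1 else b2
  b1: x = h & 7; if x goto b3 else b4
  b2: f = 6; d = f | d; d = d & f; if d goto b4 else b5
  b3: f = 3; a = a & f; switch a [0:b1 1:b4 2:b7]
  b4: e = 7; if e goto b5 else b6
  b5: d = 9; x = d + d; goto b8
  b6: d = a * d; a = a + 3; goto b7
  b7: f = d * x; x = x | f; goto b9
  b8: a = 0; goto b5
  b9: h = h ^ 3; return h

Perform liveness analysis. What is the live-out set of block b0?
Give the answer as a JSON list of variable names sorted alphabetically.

Answer: ["a", "d", "h", "x"]

Derivation:
Per-block:
  b0 def {a,d,h,x} use ∅
  b1 def {x} use {h}
  b2 def {d,f} use {d}
  b3 def {a,f} use {a}
  b4 def {e} use ∅
  b5 def {d,x} use ∅
  b6 def {a,d} use {a,d}
  b7 def {f,x} use {d,x}
  b8 def {a} use ∅
  b9 def {h} use {h}

Liveness:
  b0 li=∅ lo={a,d,h,x}
  b1 li={a,d,h} lo={a,d,h,x}
  b2 li={a,d,h,x} lo={a,d,h,x}
  b3 li={a,d,h,x} lo={a,d,h,x}
  b4 li={a,d,h,x} lo={a,d,h,x}
  b5 li=∅ lo=∅
  b6 li={a,d,h,x} lo={d,h,x}
  b7 li={d,h,x} lo={h}
  b8 li=∅ lo=∅
  b9 li={h} lo=∅

live-out(b0) = ["a", "d", "h", "x"]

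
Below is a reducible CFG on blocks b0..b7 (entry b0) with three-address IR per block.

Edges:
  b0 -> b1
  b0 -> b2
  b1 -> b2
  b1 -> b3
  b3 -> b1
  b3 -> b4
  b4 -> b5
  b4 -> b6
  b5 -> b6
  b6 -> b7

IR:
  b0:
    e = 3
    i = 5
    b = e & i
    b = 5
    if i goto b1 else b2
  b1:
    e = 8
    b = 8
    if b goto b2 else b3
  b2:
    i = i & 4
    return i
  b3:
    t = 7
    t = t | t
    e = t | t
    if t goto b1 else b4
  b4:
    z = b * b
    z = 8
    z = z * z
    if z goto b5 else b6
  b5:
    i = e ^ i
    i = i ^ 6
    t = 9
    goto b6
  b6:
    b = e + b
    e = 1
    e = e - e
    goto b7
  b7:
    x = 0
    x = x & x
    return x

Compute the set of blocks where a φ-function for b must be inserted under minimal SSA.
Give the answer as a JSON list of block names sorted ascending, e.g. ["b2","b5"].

idom tree: b1←b0 b2←b0 b3←b1 b4←b3 b5←b4 b6←b4 b7←b6
Dom at joins:
  b1: preds {b0,b3}: {b0} ∩ {b0,b1,b3} = {b0}; idom=b0
  b2: preds {b0,b1}: {b0} ∩ {b0,b1} = {b0}; idom=b0
  b6: preds {b4,b5}: {b0,b1,b3,b4} ∩ {b0,b1,b3,b4,b5} = {b0,b1,b3,b4}; idom=b4

DF walk-up:
  b1←b0: walk · to b0
  b1←b3: walk b3→b1 to b0
  b2←b0: walk · to b0
  b2←b1: walk b1 to b0
  b6←b4: walk · to b4
  b6←b5: walk b5 to b4
  b0: DF=∅
  b1: DF={b1,b2}
  b2: DF=∅
  b3: DF={b1}
  b4: DF=∅
  b5: DF={b6}
  b6: DF=∅
  b7: DF=∅

φ for b: defs {b0,b1,b6}
  DF⁺ = {b1,b2}

Answer: ["b1", "b2"]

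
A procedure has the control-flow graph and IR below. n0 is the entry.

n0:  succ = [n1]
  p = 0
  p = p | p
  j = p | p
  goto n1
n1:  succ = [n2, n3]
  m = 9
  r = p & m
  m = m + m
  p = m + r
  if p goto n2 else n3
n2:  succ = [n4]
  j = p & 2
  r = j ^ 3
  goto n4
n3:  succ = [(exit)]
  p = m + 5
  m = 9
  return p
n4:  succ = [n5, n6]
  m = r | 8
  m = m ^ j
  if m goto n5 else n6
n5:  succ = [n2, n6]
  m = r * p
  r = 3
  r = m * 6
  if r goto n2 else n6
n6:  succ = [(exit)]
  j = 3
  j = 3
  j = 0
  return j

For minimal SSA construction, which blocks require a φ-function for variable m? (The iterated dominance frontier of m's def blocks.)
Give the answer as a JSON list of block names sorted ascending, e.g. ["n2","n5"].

Answer: ["n2", "n6"]

Derivation:
idom tree: n1←n0 n2←n1 n3←n1 n4←n2 n5←n4 n6←n4
Dom at joins:
  n2: preds {n1,n5}: {n0,n1} ∩ {n0,n1,n2,n4,n5} = {n0,n1}; idom=n1
  n6: preds {n4,n5}: {n0,n1,n2,n4} ∩ {n0,n1,n2,n4,n5} = {n0,n1,n2,n4}; idom=n4

Frontier:
  n2←n1: walk · to n1
  n2←n5: walk n5→n4→n2 to n1
  n6←n4: walk · to n4
  n6←n5: walk n5 to n4
  DF(n0)=∅
  DF(n1)=∅
  DF(n2)={n2}
  DF(n3)=∅
  DF(n4)={n2}
  DF(n5)={n2,n6}
  DF(n6)=∅

φ for m: defs {n1,n3,n4,n5}
  DF⁺ = {n2,n6}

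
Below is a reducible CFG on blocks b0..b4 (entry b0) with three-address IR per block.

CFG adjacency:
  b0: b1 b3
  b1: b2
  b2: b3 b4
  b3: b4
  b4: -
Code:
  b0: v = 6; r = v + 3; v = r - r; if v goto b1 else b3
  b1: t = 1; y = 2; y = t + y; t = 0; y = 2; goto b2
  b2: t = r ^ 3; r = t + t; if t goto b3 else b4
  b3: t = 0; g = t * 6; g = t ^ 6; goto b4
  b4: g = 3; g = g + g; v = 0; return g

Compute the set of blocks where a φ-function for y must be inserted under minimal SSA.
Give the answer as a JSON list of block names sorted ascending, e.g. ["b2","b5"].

Answer: ["b3", "b4"]

Working:
idom tree: b1←b0 b2←b1 b3←b0 b4←b0
Dom∩ at merges:
  b3: preds {b0,b2}: {b0} ∩ {b0,b1,b2} = {b0}; idom=b0
  b4: preds {b2,b3}: {b0,b1,b2} ∩ {b0,b3} = {b0}; idom=b0

Frontier:
  b3←b0: walk · to b0
  b3←b2: walk b2→b1 to b0
  b4←b2: walk b2→b1 to b0
  b4←b3: walk b3 to b0
  DF(b0)=∅
  DF(b1)={b3,b4}
  DF(b2)={b3,b4}
  DF(b3)={b4}
  DF(b4)=∅

φ for y: defs {b1}
  DF⁺ = {b3,b4}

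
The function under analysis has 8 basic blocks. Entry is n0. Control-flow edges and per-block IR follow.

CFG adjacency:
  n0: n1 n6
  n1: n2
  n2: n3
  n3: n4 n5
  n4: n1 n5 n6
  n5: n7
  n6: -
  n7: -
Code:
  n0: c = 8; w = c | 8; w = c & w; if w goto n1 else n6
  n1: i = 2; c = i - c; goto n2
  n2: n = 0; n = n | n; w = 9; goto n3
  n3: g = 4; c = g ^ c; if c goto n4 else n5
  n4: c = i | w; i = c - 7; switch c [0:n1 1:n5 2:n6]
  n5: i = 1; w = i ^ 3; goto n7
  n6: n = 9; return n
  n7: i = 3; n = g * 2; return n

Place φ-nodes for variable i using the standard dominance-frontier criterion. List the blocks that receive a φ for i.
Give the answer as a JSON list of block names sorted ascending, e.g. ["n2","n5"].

idom tree: n1←n0 n2←n1 n3←n2 n4←n3 n5←n3 n6←n0 n7←n5
Dom∩ at merges:
  n1: preds {n0,n4}: {n0} ∩ {n0,n1,n2,n3,n4} = {n0}; idom=n0
  n5: preds {n3,n4}: {n0,n1,n2,n3} ∩ {n0,n1,n2,n3,n4} = {n0,n1,n2,n3}; idom=n3
  n6: preds {n0,n4}: {n0} ∩ {n0,n1,n2,n3,n4} = {n0}; idom=n0

DF walk-up:
  join n1 pred n0: · stop@n0
  join n1 pred n4: n4→n3→n2→n1 stop@n0
  join n5 pred n3: · stop@n3
  join n5 pred n4: n4 stop@n3
  join n6 pred n0: · stop@n0
  join n6 pred n4: n4→n3→n2→n1 stop@n0
  DF(n0)=∅
  DF(n1)={n1,n6}
  DF(n2)={n1,n6}
  DF(n3)={n1,n6}
  DF(n4)={n1,n5,n6}
  DF(n5)=∅
  DF(n6)=∅
  DF(n7)=∅

φ for i: defs {n1,n4,n5,n7}
  DF⁺ = {n1,n5,n6}

Answer: ["n1", "n5", "n6"]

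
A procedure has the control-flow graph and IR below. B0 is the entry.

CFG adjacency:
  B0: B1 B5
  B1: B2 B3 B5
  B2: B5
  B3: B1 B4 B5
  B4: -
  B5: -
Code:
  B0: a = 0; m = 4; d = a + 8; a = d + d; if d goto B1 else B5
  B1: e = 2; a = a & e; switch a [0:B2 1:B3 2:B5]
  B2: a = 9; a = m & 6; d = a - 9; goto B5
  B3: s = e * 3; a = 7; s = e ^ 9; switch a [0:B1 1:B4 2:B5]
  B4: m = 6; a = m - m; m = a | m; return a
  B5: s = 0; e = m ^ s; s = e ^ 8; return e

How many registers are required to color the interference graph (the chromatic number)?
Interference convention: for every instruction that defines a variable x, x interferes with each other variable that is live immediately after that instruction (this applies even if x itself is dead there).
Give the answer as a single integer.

Answer: 4

Derivation:
Per-block:
  B0 def {a,d,m} use ∅
  B1 def {a,e} use {a}
  B2 def {a,d} use {m}
  B3 def {a,s} use {e}
  B4 def {a,m} use ∅
  B5 def {e,s} use {m}

Liveness:
  live B0: ∅→{a,m}
  live B1: {a,m}→{e,m}
  live B2: {m}→{m}
  live B3: {e,m}→{a,m}
  live B4: ∅→∅
  live B5: {m}→∅

Interference:
  a: {d,e,m,s}
  d: {a,m}
  e: {a,m,s}
  m: {a,d,e,s}
  s: {a,e,m}

Registers:
  lower bound: {a,e,m,s} mutually conflict ⇒ χ ≥ 4
  assign a→R0 d→R2 e→R2 m→R1 s→R3 — no edge inside a register ⇒ χ ≤ 4
  χ = 4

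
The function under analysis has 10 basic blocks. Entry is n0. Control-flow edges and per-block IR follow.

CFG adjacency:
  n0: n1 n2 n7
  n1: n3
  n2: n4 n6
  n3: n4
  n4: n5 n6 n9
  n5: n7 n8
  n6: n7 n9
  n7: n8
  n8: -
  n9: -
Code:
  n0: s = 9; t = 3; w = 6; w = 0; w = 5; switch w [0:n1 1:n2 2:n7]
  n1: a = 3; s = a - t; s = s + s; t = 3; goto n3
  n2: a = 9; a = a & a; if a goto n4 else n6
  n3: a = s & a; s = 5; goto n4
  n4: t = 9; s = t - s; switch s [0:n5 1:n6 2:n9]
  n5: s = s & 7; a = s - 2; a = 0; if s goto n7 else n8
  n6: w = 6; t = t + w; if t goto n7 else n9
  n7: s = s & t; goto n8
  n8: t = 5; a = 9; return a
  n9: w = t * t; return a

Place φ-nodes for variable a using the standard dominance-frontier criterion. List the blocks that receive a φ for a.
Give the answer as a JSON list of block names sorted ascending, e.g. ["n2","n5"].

idom tree: n1←n0 n2←n0 n3←n1 n4←n0 n5←n4 n6←n0 n7←n0 n8←n0 n9←n0
Dom∩ at merges:
  n4: preds {n2,n3}: {n0,n2} ∩ {n0,n1,n3} = {n0}; idom=n0
  n6: preds {n2,n4}: {n0,n2} ∩ {n0,n4} = {n0}; idom=n0
  n7: preds {n0,n5,n6}: {n0} ∩ {n0,n4,n5} ∩ {n0,n6} = {n0}; idom=n0
  n8: preds {n5,n7}: {n0,n4,n5} ∩ {n0,n7} = {n0}; idom=n0
  n9: preds {n4,n6}: {n0,n4} ∩ {n0,n6} = {n0}; idom=n0

Frontier:
  n4←n2: walk n2 to n0
  n4←n3: walk n3→n1 to n0
  n6←n2: walk n2 to n0
  n6←n4: walk n4 to n0
  n7←n0: walk · to n0
  n7←n5: walk n5→n4 to n0
  n7←n6: walk n6 to n0
  n8←n5: walk n5→n4 to n0
  n8←n7: walk n7 to n0
  n9←n4: walk n4 to n0
  n9←n6: walk n6 to n0
  DF(n0)=∅
  DF(n1)={n4}
  DF(n2)={n4,n6}
  DF(n3)={n4}
  DF(n4)={n6,n7,n8,n9}
  DF(n5)={n7,n8}
  DF(n6)={n7,n9}
  DF(n7)={n8}
  DF(n8)=∅
  DF(n9)=∅

φ for a: defs {n1,n2,n3,n5,n8}
  DF⁺ = {n4,n6,n7,n8,n9}

Answer: ["n4", "n6", "n7", "n8", "n9"]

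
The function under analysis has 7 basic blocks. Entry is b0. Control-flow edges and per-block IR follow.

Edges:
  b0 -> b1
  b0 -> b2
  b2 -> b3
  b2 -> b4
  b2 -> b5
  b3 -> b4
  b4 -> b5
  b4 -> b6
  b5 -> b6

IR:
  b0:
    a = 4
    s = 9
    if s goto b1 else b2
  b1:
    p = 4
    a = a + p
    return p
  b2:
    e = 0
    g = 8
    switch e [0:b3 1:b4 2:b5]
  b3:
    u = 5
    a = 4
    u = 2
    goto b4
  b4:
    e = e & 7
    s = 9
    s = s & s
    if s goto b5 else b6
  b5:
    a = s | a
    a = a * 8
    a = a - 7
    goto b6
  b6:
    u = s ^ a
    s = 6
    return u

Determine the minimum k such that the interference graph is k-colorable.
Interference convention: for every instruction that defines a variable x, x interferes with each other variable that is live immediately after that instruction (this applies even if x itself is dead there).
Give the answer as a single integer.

Block summaries:
  b0 def {a,s} use ∅
  b1 def {a,p} use {a}
  b2 def {e,g} use ∅
  b3 def {a,u} use ∅
  b4 def {e,s} use {e}
  b5 def {a} use {a,s}
  b6 def {s,u} use {a,s}

Liveness:
  b0 li=∅ lo={a,s}
  b1 li={a} lo=∅
  b2 li={a,s} lo={a,e,s}
  b3 li={e} lo={a,e}
  b4 li={a,e} lo={a,s}
  b5 li={a,s} lo={a,s}
  b6 li={a,s} lo=∅

Conflict graph:
  a: {e,g,p,s,u}
  e: {a,g,s,u}
  g: {a,e,s}
  p: {a}
  s: {a,e,g,u}
  u: {a,e,s}

Registers:
  {a,e,g,s} pairwise interfere (4-clique) ⇒ χ ≥ 4
  assign a→c0 e→c1 g→c3 p→c1 s→c2 u→c3 — no edge inside a register ⇒ χ ≤ 4
  χ = 4

Answer: 4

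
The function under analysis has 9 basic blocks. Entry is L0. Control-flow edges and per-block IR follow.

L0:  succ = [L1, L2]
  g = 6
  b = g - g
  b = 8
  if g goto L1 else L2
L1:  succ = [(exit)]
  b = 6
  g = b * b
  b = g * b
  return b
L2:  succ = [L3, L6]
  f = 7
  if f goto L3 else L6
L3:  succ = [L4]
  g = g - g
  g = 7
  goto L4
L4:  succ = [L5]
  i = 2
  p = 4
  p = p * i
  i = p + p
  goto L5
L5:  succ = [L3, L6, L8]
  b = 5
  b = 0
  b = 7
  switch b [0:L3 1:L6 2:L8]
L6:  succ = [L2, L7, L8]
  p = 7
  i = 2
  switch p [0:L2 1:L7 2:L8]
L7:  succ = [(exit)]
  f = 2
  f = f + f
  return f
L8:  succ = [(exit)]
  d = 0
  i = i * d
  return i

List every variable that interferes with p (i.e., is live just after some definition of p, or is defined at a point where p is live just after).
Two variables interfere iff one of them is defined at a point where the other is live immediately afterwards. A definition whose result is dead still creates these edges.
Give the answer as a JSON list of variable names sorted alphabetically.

Answer: ["g", "i"]

Derivation:
Block summaries:
  L0: def={b,g} ue=∅
  L1: def={b,g} ue=∅
  L2: def={f} ue=∅
  L3: def={g} ue={g}
  L4: def={i,p} ue=∅
  L5: def={b} ue=∅
  L6: def={i,p} ue=∅
  L7: def={f} ue=∅
  L8: def={d,i} ue={i}

Backward fixpoint:
  L0 li=∅ lo={g}
  L1 li=∅ lo=∅
  L2 li={g} lo={g}
  L3 li={g} lo={g}
  L4 li={g} lo={g,i}
  L5 li={g,i} lo={g,i}
  L6 li={g} lo={g,i}
  L7 li=∅ lo=∅
  L8 li={i} lo=∅

Conflict graph:
  b↔{g,i}
  d↔{i}
  f↔{g}
  g↔{b,f,i,p}
  i↔{b,d,g,p}
  p↔{g,i}

N(p) = ["g", "i"]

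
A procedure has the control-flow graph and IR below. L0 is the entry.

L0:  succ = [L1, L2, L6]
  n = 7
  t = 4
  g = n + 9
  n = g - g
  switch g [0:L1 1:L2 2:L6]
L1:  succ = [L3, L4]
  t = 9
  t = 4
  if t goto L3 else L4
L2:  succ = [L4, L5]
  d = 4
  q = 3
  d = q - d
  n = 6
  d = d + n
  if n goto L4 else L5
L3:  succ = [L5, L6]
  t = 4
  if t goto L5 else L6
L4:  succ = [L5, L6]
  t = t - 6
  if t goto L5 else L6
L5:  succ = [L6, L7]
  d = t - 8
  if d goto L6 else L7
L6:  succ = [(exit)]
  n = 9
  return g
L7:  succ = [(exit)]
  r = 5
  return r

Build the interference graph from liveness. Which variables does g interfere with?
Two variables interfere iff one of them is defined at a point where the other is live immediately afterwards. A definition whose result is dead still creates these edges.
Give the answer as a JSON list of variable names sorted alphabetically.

Per-block:
  L0: {g,n,t} / ∅
  L1: {t} / ∅
  L2: {d,n,q} / ∅
  L3: {t} / ∅
  L4: {t} / {t}
  L5: {d} / {t}
  L6: {n} / {g}
  L7: {r} / ∅

Live sets:
  L0: in=∅ out={g,t}
  L1: in={g} out={g,t}
  L2: in={g,t} out={g,t}
  L3: in={g} out={g,t}
  L4: in={g,t} out={g,t}
  L5: in={g,t} out={g}
  L6: in={g} out=∅
  L7: in=∅ out=∅

Conflict graph:
  d: {g,n,q,t}
  g: {d,n,q,t}
  n: {d,g,t}
  q: {d,g,t}
  r: ∅
  t: {d,g,n,q}

N(g) = ["d", "n", "q", "t"]

Answer: ["d", "n", "q", "t"]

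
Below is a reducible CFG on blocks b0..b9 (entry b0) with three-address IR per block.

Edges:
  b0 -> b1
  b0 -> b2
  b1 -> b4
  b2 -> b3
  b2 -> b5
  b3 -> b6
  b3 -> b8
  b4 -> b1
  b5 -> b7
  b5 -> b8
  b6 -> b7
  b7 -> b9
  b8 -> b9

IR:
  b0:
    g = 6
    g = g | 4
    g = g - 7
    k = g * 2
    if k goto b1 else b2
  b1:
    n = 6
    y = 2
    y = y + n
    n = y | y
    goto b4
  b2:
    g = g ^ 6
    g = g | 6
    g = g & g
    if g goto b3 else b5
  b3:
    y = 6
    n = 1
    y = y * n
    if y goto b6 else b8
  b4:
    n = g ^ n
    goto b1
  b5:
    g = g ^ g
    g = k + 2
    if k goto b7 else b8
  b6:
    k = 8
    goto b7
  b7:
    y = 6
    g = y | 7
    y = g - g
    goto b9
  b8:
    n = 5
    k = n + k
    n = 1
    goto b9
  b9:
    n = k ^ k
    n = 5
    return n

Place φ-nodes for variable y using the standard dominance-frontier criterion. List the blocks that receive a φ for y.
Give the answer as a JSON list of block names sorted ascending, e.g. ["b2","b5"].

Answer: ["b1", "b7", "b8", "b9"]

Working:
idom tree: b1←b0 b2←b0 b3←b2 b4←b1 b5←b2 b6←b3 b7←b2 b8←b2 b9←b2
Dom∩ at merges:
  b1: preds {b0,b4}: {b0} ∩ {b0,b1,b4} = {b0}; idom=b0
  b7: preds {b5,b6}: {b0,b2,b5} ∩ {b0,b2,b3,b6} = {b0,b2}; idom=b2
  b8: preds {b3,b5}: {b0,b2,b3} ∩ {b0,b2,b5} = {b0,b2}; idom=b2
  b9: preds {b7,b8}: {b0,b2,b7} ∩ {b0,b2,b8} = {b0,b2}; idom=b2

Frontier:
  join b1 pred b0: · stop@b0
  join b1 pred b4: b4→b1 stop@b0
  join b7 pred b5: b5 stop@b2
  join b7 pred b6: b6→b3 stop@b2
  join b8 pred b3: b3 stop@b2
  join b8 pred b5: b5 stop@b2
  join b9 pred b7: b7 stop@b2
  join b9 pred b8: b8 stop@b2
  b0: DF=∅
  b1: DF={b1}
  b2: DF=∅
  b3: DF={b7,b8}
  b4: DF={b1}
  b5: DF={b7,b8}
  b6: DF={b7}
  b7: DF={b9}
  b8: DF={b9}
  b9: DF=∅

φ for y: defs {b1,b3,b7}
  DF⁺ = {b1,b7,b8,b9}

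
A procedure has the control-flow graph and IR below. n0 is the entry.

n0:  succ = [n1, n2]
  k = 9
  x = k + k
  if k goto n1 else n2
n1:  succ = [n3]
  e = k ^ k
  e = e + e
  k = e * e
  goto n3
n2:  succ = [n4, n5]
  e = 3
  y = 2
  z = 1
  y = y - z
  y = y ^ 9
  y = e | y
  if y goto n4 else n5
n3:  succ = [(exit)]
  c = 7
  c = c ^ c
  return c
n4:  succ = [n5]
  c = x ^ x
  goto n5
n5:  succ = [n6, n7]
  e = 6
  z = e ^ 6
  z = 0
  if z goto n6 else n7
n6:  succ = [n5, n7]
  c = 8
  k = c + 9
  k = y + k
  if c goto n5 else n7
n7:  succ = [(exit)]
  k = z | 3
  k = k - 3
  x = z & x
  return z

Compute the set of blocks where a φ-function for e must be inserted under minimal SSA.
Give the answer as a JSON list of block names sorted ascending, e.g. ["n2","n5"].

idom tree: n1←n0 n2←n0 n3←n1 n4←n2 n5←n2 n6←n5 n7←n5
Join-block Dom:
  n5: preds {n2,n4,n6}: {n0,n2} ∩ {n0,n2,n4} ∩ {n0,n2,n5,n6} = {n0,n2}; idom=n2
  n7: preds {n5,n6}: {n0,n2,n5} ∩ {n0,n2,n5,n6} = {n0,n2,n5}; idom=n5

DF derivation:
  n5←n2: walk · to n2
  n5←n4: walk n4 to n2
  n5←n6: walk n6→n5 to n2
  n7←n5: walk · to n5
  n7←n6: walk n6 to n5
  DF(n0)=∅
  DF(n1)=∅
  DF(n2)=∅
  DF(n3)=∅
  DF(n4)={n5}
  DF(n5)={n5}
  DF(n6)={n5,n7}
  DF(n7)=∅

φ for e: defs {n1,n2,n5}
  DF⁺ = {n5}

Answer: ["n5"]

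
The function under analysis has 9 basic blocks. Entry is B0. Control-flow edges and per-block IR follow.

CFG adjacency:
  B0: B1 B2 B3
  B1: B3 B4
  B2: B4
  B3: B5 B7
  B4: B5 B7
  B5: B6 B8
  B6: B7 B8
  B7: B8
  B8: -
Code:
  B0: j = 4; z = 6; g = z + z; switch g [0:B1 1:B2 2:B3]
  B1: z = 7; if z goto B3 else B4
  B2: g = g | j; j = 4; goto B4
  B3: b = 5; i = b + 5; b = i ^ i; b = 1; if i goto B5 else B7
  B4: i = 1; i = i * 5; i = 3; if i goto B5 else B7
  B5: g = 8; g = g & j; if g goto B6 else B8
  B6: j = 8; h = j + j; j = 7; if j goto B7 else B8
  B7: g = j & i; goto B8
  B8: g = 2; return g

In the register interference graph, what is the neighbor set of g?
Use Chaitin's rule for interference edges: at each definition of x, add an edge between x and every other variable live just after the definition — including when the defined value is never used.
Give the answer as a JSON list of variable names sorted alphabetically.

Answer: ["i", "j"]

Analysis:
Block summaries:
  B0: {g,j,z} / ∅
  B1: {z} / ∅
  B2: {g,j} / {g,j}
  B3: {b,i} / ∅
  B4: {i} / ∅
  B5: {g} / {j}
  B6: {h,j} / ∅
  B7: {g} / {i,j}
  B8: {g} / ∅

Live sets:
  B0: in=∅ out={g,j}
  B1: in={j} out={j}
  B2: in={g,j} out={j}
  B3: in={j} out={i,j}
  B4: in={j} out={i,j}
  B5: in={i,j} out={i}
  B6: in={i} out={i,j}
  B7: in={i,j} out=∅
  B8: in=∅ out=∅

Conflict graph:
  b↔{i,j}
  g↔{i,j}
  h↔{i}
  i↔{b,g,h,j}
  j↔{b,g,i,z}
  z↔{j}

N(g) = ["i", "j"]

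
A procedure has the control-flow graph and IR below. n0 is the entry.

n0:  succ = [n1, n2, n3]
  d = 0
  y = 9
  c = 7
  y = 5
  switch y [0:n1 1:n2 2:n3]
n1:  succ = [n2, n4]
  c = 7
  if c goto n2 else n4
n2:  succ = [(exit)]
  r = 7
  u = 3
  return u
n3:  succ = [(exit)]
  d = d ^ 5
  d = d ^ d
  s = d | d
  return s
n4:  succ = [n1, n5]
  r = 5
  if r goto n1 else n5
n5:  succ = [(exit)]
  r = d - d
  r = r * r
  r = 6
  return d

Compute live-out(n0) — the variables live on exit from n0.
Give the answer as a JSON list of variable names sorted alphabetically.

Answer: ["d"]

Working:
Block summaries:
  n0: def={c,d,y} ue=∅
  n1: def={c} ue=∅
  n2: def={r,u} ue=∅
  n3: def={d,s} ue={d}
  n4: def={r} ue=∅
  n5: def={r} ue={d}

Liveness:
  n0 li=∅ lo={d}
  n1 li={d} lo={d}
  n2 li=∅ lo=∅
  n3 li={d} lo=∅
  n4 li={d} lo={d}
  n5 li={d} lo=∅

live-out(n0) = ["d"]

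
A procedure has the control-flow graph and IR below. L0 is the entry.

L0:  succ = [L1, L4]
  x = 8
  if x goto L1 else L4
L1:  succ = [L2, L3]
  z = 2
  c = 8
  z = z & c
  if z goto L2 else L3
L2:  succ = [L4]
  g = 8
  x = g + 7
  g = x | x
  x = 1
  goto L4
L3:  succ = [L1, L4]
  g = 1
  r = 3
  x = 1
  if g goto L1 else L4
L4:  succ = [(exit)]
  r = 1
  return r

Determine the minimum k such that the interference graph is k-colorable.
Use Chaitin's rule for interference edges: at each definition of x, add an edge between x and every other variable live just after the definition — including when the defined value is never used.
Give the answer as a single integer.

Block summaries:
  L0: def={x} ue=∅
  L1: def={c,z} ue=∅
  L2: def={g,x} ue=∅
  L3: def={g,r,x} ue=∅
  L4: def={r} ue=∅

Live sets:
  live L0: ∅→∅
  live L1: ∅→∅
  live L2: ∅→∅
  live L3: ∅→∅
  live L4: ∅→∅

Conflict graph:
  c: {z}
  g: {r,x}
  r: {g}
  x: {g}
  z: {c}

Chromatic number:
  clique {c,z} ⇒ need ≥ 2
  2-colouring: r0={c,g}  r1={r,x,z}
  χ = 2

Answer: 2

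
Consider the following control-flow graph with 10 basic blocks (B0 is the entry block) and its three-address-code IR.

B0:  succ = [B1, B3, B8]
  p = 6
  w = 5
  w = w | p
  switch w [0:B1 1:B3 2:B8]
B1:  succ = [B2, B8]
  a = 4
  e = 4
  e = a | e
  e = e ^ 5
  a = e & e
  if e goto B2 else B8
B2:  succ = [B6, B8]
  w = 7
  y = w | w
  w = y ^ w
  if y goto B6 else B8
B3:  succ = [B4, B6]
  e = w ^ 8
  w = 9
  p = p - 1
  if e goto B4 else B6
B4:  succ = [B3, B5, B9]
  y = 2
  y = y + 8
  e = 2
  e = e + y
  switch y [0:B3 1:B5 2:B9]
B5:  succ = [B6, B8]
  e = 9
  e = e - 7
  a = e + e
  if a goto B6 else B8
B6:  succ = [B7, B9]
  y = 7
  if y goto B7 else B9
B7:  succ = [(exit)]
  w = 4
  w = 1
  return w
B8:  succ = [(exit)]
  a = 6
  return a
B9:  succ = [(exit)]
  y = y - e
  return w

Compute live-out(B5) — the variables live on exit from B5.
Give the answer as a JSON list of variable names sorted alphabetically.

Block summaries:
  B0: {p,w} / ∅
  B1: {a,e} / ∅
  B2: {w,y} / ∅
  B3: {e,p,w} / {p,w}
  B4: {e,y} / ∅
  B5: {a,e} / ∅
  B6: {y} / ∅
  B7: {w} / ∅
  B8: {a} / ∅
  B9: {y} / {e,w,y}

Liveness:
  B0 li=∅ lo={p,w}
  B1 li=∅ lo={e}
  B2 li={e} lo={e,w}
  B3 li={p,w} lo={e,p,w}
  B4 li={p,w} lo={e,p,w,y}
  B5 li={w} lo={e,w}
  B6 li={e,w} lo={e,w,y}
  B7 li=∅ lo=∅
  B8 li=∅ lo=∅
  B9 li={e,w,y} lo=∅

live-out(B5) = ["e", "w"]

Answer: ["e", "w"]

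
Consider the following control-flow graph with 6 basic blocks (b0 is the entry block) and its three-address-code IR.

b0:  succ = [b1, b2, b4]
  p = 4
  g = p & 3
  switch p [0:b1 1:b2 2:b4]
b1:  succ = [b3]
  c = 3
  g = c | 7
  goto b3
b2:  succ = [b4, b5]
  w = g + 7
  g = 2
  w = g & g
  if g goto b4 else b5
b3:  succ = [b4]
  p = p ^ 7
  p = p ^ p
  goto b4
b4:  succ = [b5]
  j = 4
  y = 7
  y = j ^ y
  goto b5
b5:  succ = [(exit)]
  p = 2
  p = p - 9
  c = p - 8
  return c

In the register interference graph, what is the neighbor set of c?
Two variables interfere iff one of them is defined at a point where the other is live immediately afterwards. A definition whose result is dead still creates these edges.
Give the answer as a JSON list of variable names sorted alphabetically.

Block summaries:
  b0: def={g,p} ue=∅
  b1: def={c,g} ue=∅
  b2: def={g,w} ue={g}
  b3: def={p} ue={p}
  b4: def={j,y} ue=∅
  b5: def={c,p} ue=∅

Liveness:
  b0 li=∅ lo={g,p}
  b1 li={p} lo={p}
  b2 li={g} lo=∅
  b3 li={p} lo=∅
  b4 li=∅ lo=∅
  b5 li=∅ lo=∅

Interfere edges:
  c↔{p}
  g↔{p,w}
  j↔{y}
  p↔{c,g}
  w↔{g}
  y↔{j}

N(c) = ["p"]

Answer: ["p"]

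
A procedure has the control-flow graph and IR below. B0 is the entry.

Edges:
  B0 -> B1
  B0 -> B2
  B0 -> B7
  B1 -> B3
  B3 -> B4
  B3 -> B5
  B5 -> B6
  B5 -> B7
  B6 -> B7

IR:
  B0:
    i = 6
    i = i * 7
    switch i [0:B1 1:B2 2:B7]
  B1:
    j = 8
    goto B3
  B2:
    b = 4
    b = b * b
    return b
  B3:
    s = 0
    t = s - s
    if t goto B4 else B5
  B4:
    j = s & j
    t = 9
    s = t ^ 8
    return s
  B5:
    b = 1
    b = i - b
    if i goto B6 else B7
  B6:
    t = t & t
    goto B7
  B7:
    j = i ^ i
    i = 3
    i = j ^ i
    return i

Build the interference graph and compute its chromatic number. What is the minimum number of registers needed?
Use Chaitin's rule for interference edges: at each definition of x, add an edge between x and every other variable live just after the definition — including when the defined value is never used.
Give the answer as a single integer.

Answer: 4

Analysis:
Per-block:
  B0 def {i} use ∅
  B1 def {j} use ∅
  B2 def {b} use ∅
  B3 def {s,t} use ∅
  B4 def {j,s,t} use {j,s}
  B5 def {b} use {i}
  B6 def {t} use {t}
  B7 def {i,j} use {i}

Live sets:
  B0: in=∅ out={i}
  B1: in={i} out={i,j}
  B2: in=∅ out=∅
  B3: in={i,j} out={i,j,s,t}
  B4: in={j,s} out=∅
  B5: in={i,t} out={i,t}
  B6: in={i,t} out={i}
  B7: in={i} out=∅

Interfere edges:
  b: {i,t}
  i: {b,j,s,t}
  j: {i,s,t}
  s: {i,j,t}
  t: {b,i,j,s}

Registers:
  {i,j,s,t} pairwise interfere (4-clique) ⇒ χ ≥ 4
  4-colouring: r0={i}  r1={t}  r2={b,j}  r3={s}
  χ = 4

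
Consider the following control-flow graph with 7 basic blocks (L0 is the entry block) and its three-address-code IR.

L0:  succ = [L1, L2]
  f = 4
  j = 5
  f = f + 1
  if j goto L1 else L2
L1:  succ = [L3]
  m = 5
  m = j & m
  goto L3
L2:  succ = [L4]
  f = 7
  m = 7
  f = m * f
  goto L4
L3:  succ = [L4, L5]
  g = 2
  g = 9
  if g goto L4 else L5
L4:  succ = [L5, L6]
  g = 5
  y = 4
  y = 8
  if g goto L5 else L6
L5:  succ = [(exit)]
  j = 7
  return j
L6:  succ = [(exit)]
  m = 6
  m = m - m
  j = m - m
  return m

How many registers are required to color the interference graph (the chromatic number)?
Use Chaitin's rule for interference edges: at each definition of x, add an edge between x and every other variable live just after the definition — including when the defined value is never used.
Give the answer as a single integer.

Answer: 3

Analysis:
Block summaries:
  L0: def={f,j} ue=∅
  L1: def={m} ue={j}
  L2: def={f,m} ue=∅
  L3: def={g} ue=∅
  L4: def={g,y} ue=∅
  L5: def={j} ue=∅
  L6: def={j,m} ue=∅

Backward fixpoint:
  L0: in=∅ out={j}
  L1: in={j} out=∅
  L2: in=∅ out=∅
  L3: in=∅ out=∅
  L4: in=∅ out=∅
  L5: in=∅ out=∅
  L6: in=∅ out=∅

Interfere edges:
  f — {j,m}
  g — {y}
  j — {f,m}
  m — {f,j}
  y — {g}

Chromatic number:
  lower bound: {f,j,m} mutually conflict ⇒ χ ≥ 3
  assign f→c0 g→c0 j→c1 m→c2 y→c1 — no edge inside a register ⇒ χ ≤ 3
  χ = 3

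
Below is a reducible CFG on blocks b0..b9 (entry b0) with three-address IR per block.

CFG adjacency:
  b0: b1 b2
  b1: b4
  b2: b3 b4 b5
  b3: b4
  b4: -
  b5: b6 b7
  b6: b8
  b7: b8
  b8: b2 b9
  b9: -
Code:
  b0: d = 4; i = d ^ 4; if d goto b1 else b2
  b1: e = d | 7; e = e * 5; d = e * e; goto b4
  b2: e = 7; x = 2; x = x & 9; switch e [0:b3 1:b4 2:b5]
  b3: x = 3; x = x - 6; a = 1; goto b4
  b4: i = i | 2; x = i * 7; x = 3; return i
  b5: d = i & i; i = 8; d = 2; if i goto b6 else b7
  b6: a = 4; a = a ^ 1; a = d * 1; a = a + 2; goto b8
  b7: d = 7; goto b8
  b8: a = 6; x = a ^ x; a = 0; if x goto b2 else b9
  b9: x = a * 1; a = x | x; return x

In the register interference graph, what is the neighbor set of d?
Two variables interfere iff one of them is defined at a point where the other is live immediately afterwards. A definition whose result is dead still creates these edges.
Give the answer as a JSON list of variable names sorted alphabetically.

Answer: ["a", "i", "x"]

Derivation:
Per-block:
  b0: def={d,i} ue=∅
  b1: def={d,e} ue={d}
  b2: def={e,x} ue=∅
  b3: def={a,x} ue=∅
  b4: def={i,x} ue={i}
  b5: def={d,i} ue={i}
  b6: def={a} ue={d}
  b7: def={d} ue=∅
  b8: def={a,x} ue={x}
  b9: def={a,x} ue={a}

Backward fixpoint:
  live b0: ∅→{d,i}
  live b1: {d,i}→{i}
  live b2: {i}→{i,x}
  live b3: {i}→{i}
  live b4: {i}→∅
  live b5: {i,x}→{d,i,x}
  live b6: {d,i,x}→{i,x}
  live b7: {i,x}→{i,x}
  live b8: {i,x}→{a,i}
  live b9: {a}→∅

Interference:
  a↔{d,i,x}
  d↔{a,i,x}
  e↔{i,x}
  i↔{a,d,e,x}
  x↔{a,d,e,i}

N(d) = ["a", "i", "x"]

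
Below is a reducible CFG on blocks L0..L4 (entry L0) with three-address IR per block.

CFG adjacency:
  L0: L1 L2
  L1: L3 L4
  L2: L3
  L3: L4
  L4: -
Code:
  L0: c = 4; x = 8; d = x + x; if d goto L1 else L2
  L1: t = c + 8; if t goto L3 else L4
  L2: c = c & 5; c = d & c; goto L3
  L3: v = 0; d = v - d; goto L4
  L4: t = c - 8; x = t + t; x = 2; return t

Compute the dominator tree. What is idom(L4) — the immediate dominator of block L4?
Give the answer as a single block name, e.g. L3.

Answer: L0

Derivation:
idom tree: L1←L0 L2←L0 L3←L0 L4←L0
Dom at joins:
  L3: preds {L1,L2}: {L0,L1} ∩ {L0,L2} = {L0}; idom=L0
  L4: preds {L1,L3}: {L0,L1} ∩ {L0,L3} = {L0}; idom=L0

idom(L4) = L0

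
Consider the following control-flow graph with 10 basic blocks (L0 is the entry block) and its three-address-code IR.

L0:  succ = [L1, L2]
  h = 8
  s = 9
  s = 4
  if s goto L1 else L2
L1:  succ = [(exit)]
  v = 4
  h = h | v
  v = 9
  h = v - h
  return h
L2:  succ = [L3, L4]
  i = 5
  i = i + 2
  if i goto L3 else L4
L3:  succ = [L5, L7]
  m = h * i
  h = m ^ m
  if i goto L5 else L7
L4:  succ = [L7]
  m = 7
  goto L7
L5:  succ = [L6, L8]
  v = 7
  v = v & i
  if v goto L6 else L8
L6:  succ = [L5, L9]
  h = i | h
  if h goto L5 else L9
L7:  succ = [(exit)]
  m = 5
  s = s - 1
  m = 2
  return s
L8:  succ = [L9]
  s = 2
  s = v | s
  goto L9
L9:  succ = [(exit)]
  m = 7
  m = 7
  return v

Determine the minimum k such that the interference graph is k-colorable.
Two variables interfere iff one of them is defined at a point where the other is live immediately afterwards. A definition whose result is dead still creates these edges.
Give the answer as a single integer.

Answer: 4

Working:
Per-block:
  L0: {h,s} / ∅
  L1: {h,v} / {h}
  L2: {i} / ∅
  L3: {h,m} / {h,i}
  L4: {m} / ∅
  L5: {v} / {i}
  L6: {h} / {h,i}
  L7: {m,s} / {s}
  L8: {s} / {v}
  L9: {m} / {v}

Live sets:
  L0 li=∅ lo={h,s}
  L1 li={h} lo=∅
  L2 li={h,s} lo={h,i,s}
  L3 li={h,i,s} lo={h,i,s}
  L4 li={s} lo={s}
  L5 li={h,i} lo={h,i,v}
  L6 li={h,i,v} lo={h,i,v}
  L7 li={s} lo=∅
  L8 li={v} lo={v}
  L9 li={v} lo=∅

Interference:
  h↔{i,s,v}
  i↔{h,m,s,v}
  m↔{i,s,v}
  s↔{h,i,m,v}
  v↔{h,i,m,s}

Colouring:
  {h,i,s,v} pairwise interfere (4-clique) ⇒ χ ≥ 4
  assign h→c3 i→c0 m→c3 s→c1 v→c2 — no edge inside a register ⇒ χ ≤ 4
  χ = 4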